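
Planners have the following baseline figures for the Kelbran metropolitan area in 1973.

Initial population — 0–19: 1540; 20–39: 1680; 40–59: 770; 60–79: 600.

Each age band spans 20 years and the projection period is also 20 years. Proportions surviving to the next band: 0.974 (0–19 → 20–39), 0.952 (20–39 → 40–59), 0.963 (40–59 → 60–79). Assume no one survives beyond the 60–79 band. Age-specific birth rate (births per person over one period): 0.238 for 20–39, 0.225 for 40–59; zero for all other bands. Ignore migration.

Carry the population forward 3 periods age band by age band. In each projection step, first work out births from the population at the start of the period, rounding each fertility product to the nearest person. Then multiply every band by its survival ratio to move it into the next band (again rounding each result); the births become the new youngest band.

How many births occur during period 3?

454

Period 1.
Births: 1680 * 0.238 = 400  |  770 * 0.225 = 173 — total 573
20–39: 1540 * 0.974 = 1500
40–59: 1680 * 0.952 = 1599
60–79: 770 * 0.963 = 742
End of period: [573, 1500, 1599, 742]
Period 2.
Births: 1500 * 0.238 = 357  |  1599 * 0.225 = 360 — total 717
20–39: 573 * 0.974 = 558
40–59: 1500 * 0.952 = 1428
60–79: 1599 * 0.963 = 1540
End of period: [717, 558, 1428, 1540]
Period 3.
Births: 558 * 0.238 = 133  |  1428 * 0.225 = 321 — total 454
20–39: 717 * 0.974 = 698
40–59: 558 * 0.952 = 531
60–79: 1428 * 0.963 = 1375
End of period: [454, 698, 531, 1375]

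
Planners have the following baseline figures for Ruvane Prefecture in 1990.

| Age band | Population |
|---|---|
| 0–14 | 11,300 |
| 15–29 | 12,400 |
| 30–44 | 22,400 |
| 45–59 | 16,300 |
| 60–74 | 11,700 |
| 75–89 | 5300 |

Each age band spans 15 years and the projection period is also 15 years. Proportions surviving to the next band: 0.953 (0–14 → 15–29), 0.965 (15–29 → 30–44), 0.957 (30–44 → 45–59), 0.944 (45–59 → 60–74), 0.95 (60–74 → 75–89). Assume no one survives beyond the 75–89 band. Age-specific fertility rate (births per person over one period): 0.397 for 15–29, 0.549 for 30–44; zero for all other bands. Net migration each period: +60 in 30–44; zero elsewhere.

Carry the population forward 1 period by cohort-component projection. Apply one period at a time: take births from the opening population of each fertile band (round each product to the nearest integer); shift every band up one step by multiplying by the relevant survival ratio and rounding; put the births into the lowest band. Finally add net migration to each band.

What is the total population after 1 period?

87955

Period 1:
Births: 12400 × 0.397 = 4923  |  22400 × 0.549 = 12298 ⇒ total 17221
15–29: 11300 × 0.953 = 10769
30–44: 12400 × 0.965 = 11966
45–59: 22400 × 0.957 = 21437
60–74: 16300 × 0.944 = 15387
75–89: 11700 × 0.95 = 11115
Net migration: 30–44 + 60 → 12026
Population now: 0–14=17221, 15–29=10769, 30–44=12026, 45–59=21437, 60–74=15387, 75–89=11115
Total after period 1: 17221 + 10769 + 12026 + 21437 + 15387 + 11115 = 87955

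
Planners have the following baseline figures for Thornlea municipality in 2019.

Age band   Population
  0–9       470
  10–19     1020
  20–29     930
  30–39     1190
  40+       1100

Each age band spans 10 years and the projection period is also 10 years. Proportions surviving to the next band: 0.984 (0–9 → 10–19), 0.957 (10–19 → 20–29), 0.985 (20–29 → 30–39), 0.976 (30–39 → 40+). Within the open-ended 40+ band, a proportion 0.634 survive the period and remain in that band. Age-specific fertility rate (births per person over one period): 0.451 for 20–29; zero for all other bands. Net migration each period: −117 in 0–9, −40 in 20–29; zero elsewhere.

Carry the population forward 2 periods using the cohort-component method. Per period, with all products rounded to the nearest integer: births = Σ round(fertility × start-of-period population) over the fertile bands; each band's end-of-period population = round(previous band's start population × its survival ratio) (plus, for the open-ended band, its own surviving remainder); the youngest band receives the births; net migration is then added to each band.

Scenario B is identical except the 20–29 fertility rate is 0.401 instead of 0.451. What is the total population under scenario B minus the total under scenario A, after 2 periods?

Let group 1 be 0–9 through group 5 = 40+.
— Period 1 —
Births: 930 * 0.451 = 419
Group 2: 470 * 0.984 = 462
Group 3: 1020 * 0.957 = 976
Group 4: 930 * 0.985 = 916
Group 5: 1190 * 0.976 + 1100 * 0.634 = 1161 + 697 = 1858
Net migration: Group 1 − 117 → 302; Group 3 − 40 → 936
End of period: [302, 462, 936, 916, 1858]
— Period 2 —
Births: 936 * 0.451 = 422
Group 2: 302 * 0.984 = 297
Group 3: 462 * 0.957 = 442
Group 4: 936 * 0.985 = 922
Group 5: 916 * 0.976 + 1858 * 0.634 = 894 + 1178 = 2072
Net migration: Group 1 − 117 → 305; Group 3 − 40 → 402
End of period: [305, 297, 402, 922, 2072]
Scenario A total after 2 periods: 3998
Scenario B projection —
— Period 1 —
Births: 930 * 0.401 = 373
Group 2: 470 * 0.984 = 462
Group 3: 1020 * 0.957 = 976
Group 4: 930 * 0.985 = 916
Group 5: 1190 * 0.976 + 1100 * 0.634 = 1161 + 697 = 1858
Net migration: Group 1 − 117 → 256; Group 3 − 40 → 936
End of period: [256, 462, 936, 916, 1858]
— Period 2 —
Births: 936 * 0.401 = 375
Group 2: 256 * 0.984 = 252
Group 3: 462 * 0.957 = 442
Group 4: 936 * 0.985 = 922
Group 5: 916 * 0.976 + 1858 * 0.634 = 894 + 1178 = 2072
Net migration: Group 1 − 117 → 258; Group 3 − 40 → 402
End of period: [258, 252, 402, 922, 2072]
Scenario B total after 2 periods: 3906
Difference B − A = 3906 − 3998 = -92

-92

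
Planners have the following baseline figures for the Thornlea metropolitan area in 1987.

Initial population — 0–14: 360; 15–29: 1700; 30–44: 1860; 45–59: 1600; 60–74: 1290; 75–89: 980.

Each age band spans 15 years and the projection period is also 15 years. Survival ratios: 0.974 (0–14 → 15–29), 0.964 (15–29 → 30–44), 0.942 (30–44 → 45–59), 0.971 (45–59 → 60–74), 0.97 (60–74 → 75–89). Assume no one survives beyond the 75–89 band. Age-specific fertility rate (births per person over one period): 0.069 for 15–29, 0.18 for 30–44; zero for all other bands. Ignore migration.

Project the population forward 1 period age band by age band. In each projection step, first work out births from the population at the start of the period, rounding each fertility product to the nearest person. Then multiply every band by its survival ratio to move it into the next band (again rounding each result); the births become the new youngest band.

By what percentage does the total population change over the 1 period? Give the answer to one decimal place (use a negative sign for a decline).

-10.2

Period 1.
Births: 1700 × 0.069 = 117, 1860 × 0.18 = 335 → 452
15–29: 360 × 0.974 = 351
30–44: 1700 × 0.964 = 1639
45–59: 1860 × 0.942 = 1752
60–74: 1600 × 0.971 = 1554
75–89: 1290 × 0.97 = 1251
→ [452, 351, 1639, 1752, 1554, 1251]
Total: 7790 → 6999; change = -791; percentage change = -10.2%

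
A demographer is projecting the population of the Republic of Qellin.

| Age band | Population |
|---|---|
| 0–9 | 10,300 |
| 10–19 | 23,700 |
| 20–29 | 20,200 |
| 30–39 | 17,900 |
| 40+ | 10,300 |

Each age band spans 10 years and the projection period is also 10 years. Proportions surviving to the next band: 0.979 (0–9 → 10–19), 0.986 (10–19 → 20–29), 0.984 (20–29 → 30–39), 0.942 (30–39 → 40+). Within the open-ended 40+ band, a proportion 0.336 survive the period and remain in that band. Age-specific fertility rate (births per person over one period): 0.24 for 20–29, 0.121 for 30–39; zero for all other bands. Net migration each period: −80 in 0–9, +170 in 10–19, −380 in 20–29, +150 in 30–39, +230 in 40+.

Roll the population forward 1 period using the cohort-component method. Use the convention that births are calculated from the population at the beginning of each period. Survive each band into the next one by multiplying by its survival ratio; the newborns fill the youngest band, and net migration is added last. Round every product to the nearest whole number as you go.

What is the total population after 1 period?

80756

[period 1]
Births: 20200 × 0.24 = 4848, 17900 × 0.121 = 2166 — total 7014
10–19: 10300 × 0.979 = 10084
20–29: 23700 × 0.986 = 23368
30–39: 20200 × 0.984 = 19877
40+: 17900 × 0.942 + 10300 × 0.336 = 16862 + 3461 = 20323
Net migration: 0–9 − 80 → 6934; 10–19 + 170 → 10254; 20–29 − 380 → 22988; 30–39 + 150 → 20027; 40+ + 230 → 20553
End of period: [6934, 10254, 22988, 20027, 20553]
Total after period 1: 6934 + 10254 + 22988 + 20027 + 20553 = 80756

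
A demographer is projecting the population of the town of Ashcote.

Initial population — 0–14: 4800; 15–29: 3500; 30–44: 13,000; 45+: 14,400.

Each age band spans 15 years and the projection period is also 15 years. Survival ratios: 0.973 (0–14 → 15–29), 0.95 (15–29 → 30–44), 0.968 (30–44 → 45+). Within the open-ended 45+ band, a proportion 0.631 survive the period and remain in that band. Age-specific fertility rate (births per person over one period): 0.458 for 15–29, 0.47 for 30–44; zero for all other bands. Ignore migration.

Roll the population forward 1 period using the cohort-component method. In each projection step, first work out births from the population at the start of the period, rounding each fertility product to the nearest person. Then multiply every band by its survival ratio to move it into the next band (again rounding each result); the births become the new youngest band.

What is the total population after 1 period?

37378

Numbering the groups 1..4 from youngest to oldest:
After projecting period 1:
Births: 3500 × 0.458 = 1603  |  13000 × 0.47 = 6110 → total 7713
Group 2: 4800 × 0.973 = 4670
Group 3: 3500 × 0.95 = 3325
Group 4: 13000 × 0.968 + 14400 × 0.631 = 12584 + 9086 = 21670
Giving 7713 / 4670 / 3325 / 21670.
Total after period 1: 7713 + 4670 + 3325 + 21670 = 37378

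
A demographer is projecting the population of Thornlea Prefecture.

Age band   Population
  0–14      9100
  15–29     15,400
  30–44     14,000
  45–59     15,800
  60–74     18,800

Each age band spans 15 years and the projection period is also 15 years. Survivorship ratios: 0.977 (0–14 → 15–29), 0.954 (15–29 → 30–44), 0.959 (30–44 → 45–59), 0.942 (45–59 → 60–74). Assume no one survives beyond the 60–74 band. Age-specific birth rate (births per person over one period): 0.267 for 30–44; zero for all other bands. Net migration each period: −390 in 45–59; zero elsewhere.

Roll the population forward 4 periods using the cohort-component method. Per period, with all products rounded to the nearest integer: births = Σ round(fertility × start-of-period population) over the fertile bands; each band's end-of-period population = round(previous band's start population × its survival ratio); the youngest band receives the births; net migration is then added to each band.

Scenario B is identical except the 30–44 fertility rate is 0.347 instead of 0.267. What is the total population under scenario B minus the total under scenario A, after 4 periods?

3399

Period 1.
Births: 14000 * 0.267 = 3738
15–29: 9100 * 0.977 = 8891
30–44: 15400 * 0.954 = 14692
45–59: 14000 * 0.959 = 13426
60–74: 15800 * 0.942 = 14884
Net migration: 45–59 − 390 → 13036
→ [3738, 8891, 14692, 13036, 14884]
Period 2.
Births: 14692 * 0.267 = 3923
15–29: 3738 * 0.977 = 3652
30–44: 8891 * 0.954 = 8482
45–59: 14692 * 0.959 = 14090
60–74: 13036 * 0.942 = 12280
Net migration: 45–59 − 390 → 13700
→ [3923, 3652, 8482, 13700, 12280]
Period 3.
Births: 8482 * 0.267 = 2265
15–29: 3923 * 0.977 = 3833
30–44: 3652 * 0.954 = 3484
45–59: 8482 * 0.959 = 8134
60–74: 13700 * 0.942 = 12905
Net migration: 45–59 − 390 → 7744
→ [2265, 3833, 3484, 7744, 12905]
Period 4.
Births: 3484 * 0.267 = 930
15–29: 2265 * 0.977 = 2213
30–44: 3833 * 0.954 = 3657
45–59: 3484 * 0.959 = 3341
60–74: 7744 * 0.942 = 7295
Net migration: 45–59 − 390 → 2951
→ [930, 2213, 3657, 2951, 7295]
Scenario A total after 4 periods: 17046
Scenario B projection —
Period 1.
Births: 14000 * 0.347 = 4858
15–29: 9100 * 0.977 = 8891
30–44: 15400 * 0.954 = 14692
45–59: 14000 * 0.959 = 13426
60–74: 15800 * 0.942 = 14884
Net migration: 45–59 − 390 → 13036
→ [4858, 8891, 14692, 13036, 14884]
Period 2.
Births: 14692 * 0.347 = 5098
15–29: 4858 * 0.977 = 4746
30–44: 8891 * 0.954 = 8482
45–59: 14692 * 0.959 = 14090
60–74: 13036 * 0.942 = 12280
Net migration: 45–59 − 390 → 13700
→ [5098, 4746, 8482, 13700, 12280]
Period 3.
Births: 8482 * 0.347 = 2943
15–29: 5098 * 0.977 = 4981
30–44: 4746 * 0.954 = 4528
45–59: 8482 * 0.959 = 8134
60–74: 13700 * 0.942 = 12905
Net migration: 45–59 − 390 → 7744
→ [2943, 4981, 4528, 7744, 12905]
Period 4.
Births: 4528 * 0.347 = 1571
15–29: 2943 * 0.977 = 2875
30–44: 4981 * 0.954 = 4752
45–59: 4528 * 0.959 = 4342
60–74: 7744 * 0.942 = 7295
Net migration: 45–59 − 390 → 3952
→ [1571, 2875, 4752, 3952, 7295]
Scenario B total after 4 periods: 20445
Difference B − A = 20445 − 17046 = 3399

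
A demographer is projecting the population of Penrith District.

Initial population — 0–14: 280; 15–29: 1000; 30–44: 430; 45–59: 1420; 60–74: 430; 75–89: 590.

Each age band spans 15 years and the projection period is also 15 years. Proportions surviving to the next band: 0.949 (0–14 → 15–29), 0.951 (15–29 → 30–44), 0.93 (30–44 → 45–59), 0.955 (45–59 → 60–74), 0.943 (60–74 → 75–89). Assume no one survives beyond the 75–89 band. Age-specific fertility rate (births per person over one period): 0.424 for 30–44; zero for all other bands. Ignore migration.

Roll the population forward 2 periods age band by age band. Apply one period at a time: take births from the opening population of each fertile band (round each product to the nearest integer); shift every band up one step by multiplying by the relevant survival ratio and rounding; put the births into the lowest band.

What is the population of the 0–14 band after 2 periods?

Let group 1 be 0–14 through group 6 = 75–89.
After projecting period 1:
Births: 430 × 0.424 = 182
Group 2: 280 × 0.949 = 266
Group 3: 1000 × 0.951 = 951
Group 4: 430 × 0.93 = 400
Group 5: 1420 × 0.955 = 1356
Group 6: 430 × 0.943 = 405
Giving 182 / 266 / 951 / 400 / 1356 / 405.
After projecting period 2:
Births: 951 × 0.424 = 403
Group 2: 182 × 0.949 = 173
Group 3: 266 × 0.951 = 253
Group 4: 951 × 0.93 = 884
Group 5: 400 × 0.955 = 382
Group 6: 1356 × 0.943 = 1279
Giving 403 / 173 / 253 / 884 / 382 / 1279.

403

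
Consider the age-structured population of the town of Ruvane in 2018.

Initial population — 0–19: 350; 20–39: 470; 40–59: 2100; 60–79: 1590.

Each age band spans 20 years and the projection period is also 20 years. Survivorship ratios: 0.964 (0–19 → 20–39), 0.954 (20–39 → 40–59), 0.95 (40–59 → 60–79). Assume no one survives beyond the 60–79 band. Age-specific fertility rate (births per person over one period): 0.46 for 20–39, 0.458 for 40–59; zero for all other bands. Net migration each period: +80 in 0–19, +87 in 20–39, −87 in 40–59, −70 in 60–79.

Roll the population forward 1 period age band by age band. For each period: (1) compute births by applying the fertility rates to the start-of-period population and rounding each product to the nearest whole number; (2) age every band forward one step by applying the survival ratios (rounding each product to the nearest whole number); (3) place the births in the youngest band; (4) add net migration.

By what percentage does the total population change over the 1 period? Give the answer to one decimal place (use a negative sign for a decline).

-12.0

— Period 1 —
Births: 470 * 0.46 = 216  |  2100 * 0.458 = 962 — total 1178
20–39: 350 * 0.964 = 337
40–59: 470 * 0.954 = 448
60–79: 2100 * 0.95 = 1995
Net migration: 0–19 + 80 → 1258; 20–39 + 87 → 424; 40–59 − 87 → 361; 60–79 − 70 → 1925
→ [1258, 424, 361, 1925]
Total: 4510 → 3968; change = -542; percentage change = -12.0%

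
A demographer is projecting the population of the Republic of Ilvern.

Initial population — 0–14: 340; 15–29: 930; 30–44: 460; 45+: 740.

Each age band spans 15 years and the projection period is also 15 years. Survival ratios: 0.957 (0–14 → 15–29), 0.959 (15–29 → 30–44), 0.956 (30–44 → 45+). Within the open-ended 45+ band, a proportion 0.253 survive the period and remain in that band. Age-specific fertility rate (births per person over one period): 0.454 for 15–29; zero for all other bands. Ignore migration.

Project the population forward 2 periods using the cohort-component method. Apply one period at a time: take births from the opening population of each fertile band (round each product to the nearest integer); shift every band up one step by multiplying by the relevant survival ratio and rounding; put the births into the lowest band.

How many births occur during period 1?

422

Call the bands 1 to 4, youngest first.
Period 1:
Births: 930 * 0.454 = 422
Band 2: 340 * 0.957 = 325
Band 3: 930 * 0.959 = 892
Band 4: 460 * 0.956 + 740 * 0.253 = 440 + 187 = 627
End of period: [422, 325, 892, 627]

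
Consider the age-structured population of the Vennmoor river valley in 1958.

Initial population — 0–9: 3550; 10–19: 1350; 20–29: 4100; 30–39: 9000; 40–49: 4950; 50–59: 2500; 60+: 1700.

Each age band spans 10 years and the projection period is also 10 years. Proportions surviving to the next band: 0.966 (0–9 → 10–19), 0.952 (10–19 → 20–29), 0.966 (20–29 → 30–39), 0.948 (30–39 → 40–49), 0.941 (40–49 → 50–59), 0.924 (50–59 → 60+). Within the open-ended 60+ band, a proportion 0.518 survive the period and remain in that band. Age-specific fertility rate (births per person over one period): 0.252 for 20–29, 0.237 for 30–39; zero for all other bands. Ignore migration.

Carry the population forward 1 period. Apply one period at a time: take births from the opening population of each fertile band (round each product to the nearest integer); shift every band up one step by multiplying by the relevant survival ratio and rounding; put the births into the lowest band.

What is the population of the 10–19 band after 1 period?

Let band 1 be 0–9 through band 7 = 60+.
Period 1:
Births: 4100 * 0.252 = 1033  |  9000 * 0.237 = 2133 → total 3166
Band 2: 3550 * 0.966 = 3429
Band 3: 1350 * 0.952 = 1285
Band 4: 4100 * 0.966 = 3961
Band 5: 9000 * 0.948 = 8532
Band 6: 4950 * 0.941 = 4658
Band 7: 2500 * 0.924 + 1700 * 0.518 = 2310 + 881 = 3191
Giving 3166 / 3429 / 1285 / 3961 / 8532 / 4658 / 3191.

3429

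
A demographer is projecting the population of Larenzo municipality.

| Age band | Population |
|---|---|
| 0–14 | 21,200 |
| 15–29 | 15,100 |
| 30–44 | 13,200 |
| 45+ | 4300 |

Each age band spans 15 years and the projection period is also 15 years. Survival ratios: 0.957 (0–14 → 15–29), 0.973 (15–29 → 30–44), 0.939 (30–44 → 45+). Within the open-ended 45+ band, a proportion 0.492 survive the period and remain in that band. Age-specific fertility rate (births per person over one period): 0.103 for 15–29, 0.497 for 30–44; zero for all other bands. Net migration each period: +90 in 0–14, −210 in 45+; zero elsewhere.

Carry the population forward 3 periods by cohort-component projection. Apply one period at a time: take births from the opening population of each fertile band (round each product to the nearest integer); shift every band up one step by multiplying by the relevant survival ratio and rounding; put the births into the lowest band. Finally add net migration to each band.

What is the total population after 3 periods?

55896

Let band 1 be 0–14 through band 4 = 45+.
After projecting period 1:
Births: 15100 * 0.103 = 1555 ; 13200 * 0.497 = 6560 → 8115
Band 2: 21200 * 0.957 = 20288
Band 3: 15100 * 0.973 = 14692
Band 4: 13200 * 0.939 + 4300 * 0.492 = 12395 + 2116 = 14511
Net migration: Band 1 + 90 → 8205; Band 4 − 210 → 14301
→ [8205, 20288, 14692, 14301]
After projecting period 2:
Births: 20288 * 0.103 = 2090 ; 14692 * 0.497 = 7302 → 9392
Band 2: 8205 * 0.957 = 7852
Band 3: 20288 * 0.973 = 19740
Band 4: 14692 * 0.939 + 14301 * 0.492 = 13796 + 7036 = 20832
Net migration: Band 1 + 90 → 9482; Band 4 − 210 → 20622
→ [9482, 7852, 19740, 20622]
After projecting period 3:
Births: 7852 * 0.103 = 809 ; 19740 * 0.497 = 9811 → 10620
Band 2: 9482 * 0.957 = 9074
Band 3: 7852 * 0.973 = 7640
Band 4: 19740 * 0.939 + 20622 * 0.492 = 18536 + 10146 = 28682
Net migration: Band 1 + 90 → 10710; Band 4 − 210 → 28472
→ [10710, 9074, 7640, 28472]
Total after period 3: 10710 + 9074 + 7640 + 28472 = 55896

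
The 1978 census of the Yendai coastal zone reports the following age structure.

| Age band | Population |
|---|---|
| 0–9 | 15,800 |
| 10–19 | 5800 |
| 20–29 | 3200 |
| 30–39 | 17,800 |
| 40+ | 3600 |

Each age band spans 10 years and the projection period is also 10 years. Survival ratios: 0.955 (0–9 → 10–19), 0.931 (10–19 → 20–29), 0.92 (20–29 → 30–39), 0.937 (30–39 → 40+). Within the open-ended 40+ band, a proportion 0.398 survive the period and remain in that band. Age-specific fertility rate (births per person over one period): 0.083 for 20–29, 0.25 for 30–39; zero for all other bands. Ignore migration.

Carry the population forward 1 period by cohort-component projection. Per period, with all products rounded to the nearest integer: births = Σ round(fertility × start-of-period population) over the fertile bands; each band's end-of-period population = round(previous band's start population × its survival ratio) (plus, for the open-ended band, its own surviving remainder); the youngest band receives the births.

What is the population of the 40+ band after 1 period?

18112

Let band 1 be 0–9 through band 5 = 40+.
[period 1]
Births: 3200 × 0.083 = 266 ; 17800 × 0.25 = 4450 → total 4716
Band 2: 15800 × 0.955 = 15089
Band 3: 5800 × 0.931 = 5400
Band 4: 3200 × 0.92 = 2944
Band 5: 17800 × 0.937 + 3600 × 0.398 = 16679 + 1433 = 18112
End of period: [4716, 15089, 5400, 2944, 18112]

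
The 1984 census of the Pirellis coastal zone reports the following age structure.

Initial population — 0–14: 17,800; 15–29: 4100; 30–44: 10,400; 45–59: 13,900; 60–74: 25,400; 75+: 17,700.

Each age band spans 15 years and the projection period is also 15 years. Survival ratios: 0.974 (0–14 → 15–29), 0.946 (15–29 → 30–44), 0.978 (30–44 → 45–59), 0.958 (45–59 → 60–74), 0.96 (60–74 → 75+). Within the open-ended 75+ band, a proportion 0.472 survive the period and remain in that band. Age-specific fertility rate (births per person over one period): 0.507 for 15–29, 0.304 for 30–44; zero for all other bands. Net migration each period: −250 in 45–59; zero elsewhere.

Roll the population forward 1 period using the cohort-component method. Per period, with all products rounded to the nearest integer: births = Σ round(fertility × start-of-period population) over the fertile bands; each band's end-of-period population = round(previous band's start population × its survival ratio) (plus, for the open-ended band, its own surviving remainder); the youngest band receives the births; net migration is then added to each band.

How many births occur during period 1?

— Period 1 —
Births: 4100 * 0.507 = 2079 ; 10400 * 0.304 = 3162 — total 5241
15–29: 17800 * 0.974 = 17337
30–44: 4100 * 0.946 = 3879
45–59: 10400 * 0.978 = 10171
60–74: 13900 * 0.958 = 13316
75+: 25400 * 0.96 + 17700 * 0.472 = 24384 + 8354 = 32738
Net migration: 45–59 − 250 → 9921
End of period: [5241, 17337, 3879, 9921, 13316, 32738]

5241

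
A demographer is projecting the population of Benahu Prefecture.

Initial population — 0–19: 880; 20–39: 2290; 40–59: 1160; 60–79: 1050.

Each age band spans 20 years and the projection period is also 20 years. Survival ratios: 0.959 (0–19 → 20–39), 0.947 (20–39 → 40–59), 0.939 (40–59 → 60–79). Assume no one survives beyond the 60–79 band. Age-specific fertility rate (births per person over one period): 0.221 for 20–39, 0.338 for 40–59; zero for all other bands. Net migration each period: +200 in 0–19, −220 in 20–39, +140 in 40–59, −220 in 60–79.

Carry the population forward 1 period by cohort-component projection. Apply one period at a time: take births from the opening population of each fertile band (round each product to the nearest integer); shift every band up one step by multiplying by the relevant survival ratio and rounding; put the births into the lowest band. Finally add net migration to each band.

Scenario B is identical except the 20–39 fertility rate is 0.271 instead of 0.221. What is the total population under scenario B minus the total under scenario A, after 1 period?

115

Numbering the bands 1..4 from youngest to oldest:
Period 1.
Births: 2290 × 0.221 = 506, 1160 × 0.338 = 392 → total 898
Band 2: 880 × 0.959 = 844
Band 3: 2290 × 0.947 = 2169
Band 4: 1160 × 0.939 = 1089
Net migration: Band 1 + 200 → 1098; Band 2 − 220 → 624; Band 3 + 140 → 2309; Band 4 − 220 → 869
→ [1098, 624, 2309, 869]
Scenario A total after 1 period: 4900
Scenario B projection —
Period 1.
Births: 2290 × 0.271 = 621, 1160 × 0.338 = 392 → total 1013
Band 2: 880 × 0.959 = 844
Band 3: 2290 × 0.947 = 2169
Band 4: 1160 × 0.939 = 1089
Net migration: Band 1 + 200 → 1213; Band 2 − 220 → 624; Band 3 + 140 → 2309; Band 4 − 220 → 869
→ [1213, 624, 2309, 869]
Scenario B total after 1 period: 5015
Difference B − A = 5015 − 4900 = 115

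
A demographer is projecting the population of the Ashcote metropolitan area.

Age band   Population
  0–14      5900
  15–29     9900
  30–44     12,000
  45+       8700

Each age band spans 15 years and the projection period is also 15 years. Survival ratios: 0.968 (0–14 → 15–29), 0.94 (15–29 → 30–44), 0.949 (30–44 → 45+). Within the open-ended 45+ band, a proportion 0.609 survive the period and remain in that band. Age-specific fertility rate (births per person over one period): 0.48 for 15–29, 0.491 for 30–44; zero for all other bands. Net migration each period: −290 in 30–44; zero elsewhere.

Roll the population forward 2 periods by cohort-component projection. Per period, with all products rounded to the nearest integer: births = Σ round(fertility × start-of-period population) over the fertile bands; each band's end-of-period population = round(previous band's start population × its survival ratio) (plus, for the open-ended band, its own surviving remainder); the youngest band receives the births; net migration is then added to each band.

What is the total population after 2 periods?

41267

Call the groups 1 to 4, youngest first.
Period 1:
Births: 9900 × 0.48 = 4752, 12000 × 0.491 = 5892 ⇒ total 10644
Group 2: 5900 × 0.968 = 5711
Group 3: 9900 × 0.94 = 9306
Group 4: 12000 × 0.949 + 8700 × 0.609 = 11388 + 5298 = 16686
Net migration: Group 3 − 290 → 9016
End of period: [10644, 5711, 9016, 16686]
Period 2:
Births: 5711 × 0.48 = 2741, 9016 × 0.491 = 4427 ⇒ total 7168
Group 2: 10644 × 0.968 = 10303
Group 3: 5711 × 0.94 = 5368
Group 4: 9016 × 0.949 + 16686 × 0.609 = 8556 + 10162 = 18718
Net migration: Group 3 − 290 → 5078
End of period: [7168, 10303, 5078, 18718]
Total after period 2: 7168 + 10303 + 5078 + 18718 = 41267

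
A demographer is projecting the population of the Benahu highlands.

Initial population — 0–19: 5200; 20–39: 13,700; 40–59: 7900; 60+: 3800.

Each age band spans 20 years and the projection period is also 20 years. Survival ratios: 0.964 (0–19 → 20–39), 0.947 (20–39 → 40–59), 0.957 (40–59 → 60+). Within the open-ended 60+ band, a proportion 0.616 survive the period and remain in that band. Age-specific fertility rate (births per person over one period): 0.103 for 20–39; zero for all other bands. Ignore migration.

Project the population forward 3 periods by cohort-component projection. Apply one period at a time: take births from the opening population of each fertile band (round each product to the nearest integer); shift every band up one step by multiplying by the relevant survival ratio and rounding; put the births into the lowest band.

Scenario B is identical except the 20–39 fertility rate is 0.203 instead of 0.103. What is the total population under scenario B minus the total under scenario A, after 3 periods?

Numbering the bands 1..4 from youngest to oldest:
— Period 1 —
Births: 13700 × 0.103 = 1411
Band 2: 5200 × 0.964 = 5013
Band 3: 13700 × 0.947 = 12974
Band 4: 7900 × 0.957 + 3800 × 0.616 = 7560 + 2341 = 9901
→ [1411, 5013, 12974, 9901]
— Period 2 —
Births: 5013 × 0.103 = 516
Band 2: 1411 × 0.964 = 1360
Band 3: 5013 × 0.947 = 4747
Band 4: 12974 × 0.957 + 9901 × 0.616 = 12416 + 6099 = 18515
→ [516, 1360, 4747, 18515]
— Period 3 —
Births: 1360 × 0.103 = 140
Band 2: 516 × 0.964 = 497
Band 3: 1360 × 0.947 = 1288
Band 4: 4747 × 0.957 + 18515 × 0.616 = 4543 + 11405 = 15948
→ [140, 497, 1288, 15948]
Scenario A total after 3 periods: 17873
Scenario B projection —
— Period 1 —
Births: 13700 × 0.203 = 2781
Band 2: 5200 × 0.964 = 5013
Band 3: 13700 × 0.947 = 12974
Band 4: 7900 × 0.957 + 3800 × 0.616 = 7560 + 2341 = 9901
→ [2781, 5013, 12974, 9901]
— Period 2 —
Births: 5013 × 0.203 = 1018
Band 2: 2781 × 0.964 = 2681
Band 3: 5013 × 0.947 = 4747
Band 4: 12974 × 0.957 + 9901 × 0.616 = 12416 + 6099 = 18515
→ [1018, 2681, 4747, 18515]
— Period 3 —
Births: 2681 × 0.203 = 544
Band 2: 1018 × 0.964 = 981
Band 3: 2681 × 0.947 = 2539
Band 4: 4747 × 0.957 + 18515 × 0.616 = 4543 + 11405 = 15948
→ [544, 981, 2539, 15948]
Scenario B total after 3 periods: 20012
Difference B − A = 20012 − 17873 = 2139

2139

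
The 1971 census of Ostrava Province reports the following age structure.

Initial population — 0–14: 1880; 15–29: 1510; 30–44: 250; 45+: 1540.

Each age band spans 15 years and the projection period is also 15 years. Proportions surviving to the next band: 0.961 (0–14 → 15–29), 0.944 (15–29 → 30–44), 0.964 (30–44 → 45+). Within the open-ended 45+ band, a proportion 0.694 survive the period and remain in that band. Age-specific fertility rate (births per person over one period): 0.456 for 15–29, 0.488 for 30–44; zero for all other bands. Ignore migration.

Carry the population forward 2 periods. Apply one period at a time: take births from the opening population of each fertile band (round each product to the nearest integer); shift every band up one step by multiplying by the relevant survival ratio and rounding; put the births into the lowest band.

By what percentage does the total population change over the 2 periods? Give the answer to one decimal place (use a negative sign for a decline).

(Bands numbered youngest = 1 to oldest = 4.)
— Period 1 —
Births: 1510 × 0.456 = 689 ; 250 × 0.488 = 122 → total 811
Band 2: 1880 × 0.961 = 1807
Band 3: 1510 × 0.944 = 1425
Band 4: 250 × 0.964 + 1540 × 0.694 = 241 + 1069 = 1310
Giving 811 / 1807 / 1425 / 1310.
— Period 2 —
Births: 1807 × 0.456 = 824 ; 1425 × 0.488 = 695 → total 1519
Band 2: 811 × 0.961 = 779
Band 3: 1807 × 0.944 = 1706
Band 4: 1425 × 0.964 + 1310 × 0.694 = 1374 + 909 = 2283
Giving 1519 / 779 / 1706 / 2283.
Total: 5180 → 6287; change = 1107; percentage change = 21.4%

21.4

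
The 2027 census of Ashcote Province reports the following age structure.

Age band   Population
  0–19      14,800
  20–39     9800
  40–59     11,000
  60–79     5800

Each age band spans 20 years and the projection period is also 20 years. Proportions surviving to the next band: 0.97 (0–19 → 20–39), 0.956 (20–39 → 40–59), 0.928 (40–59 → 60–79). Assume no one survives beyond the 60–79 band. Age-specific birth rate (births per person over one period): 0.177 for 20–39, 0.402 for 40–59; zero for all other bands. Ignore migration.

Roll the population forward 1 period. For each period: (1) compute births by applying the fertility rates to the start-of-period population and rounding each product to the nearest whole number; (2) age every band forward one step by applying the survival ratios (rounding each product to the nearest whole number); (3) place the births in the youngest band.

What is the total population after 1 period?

[period 1]
Births: 9800 × 0.177 = 1735 ; 11000 × 0.402 = 4422 ⇒ total 6157
20–39: 14800 × 0.97 = 14356
40–59: 9800 × 0.956 = 9369
60–79: 11000 × 0.928 = 10208
→ [6157, 14356, 9369, 10208]
Total after period 1: 6157 + 14356 + 9369 + 10208 = 40090

40090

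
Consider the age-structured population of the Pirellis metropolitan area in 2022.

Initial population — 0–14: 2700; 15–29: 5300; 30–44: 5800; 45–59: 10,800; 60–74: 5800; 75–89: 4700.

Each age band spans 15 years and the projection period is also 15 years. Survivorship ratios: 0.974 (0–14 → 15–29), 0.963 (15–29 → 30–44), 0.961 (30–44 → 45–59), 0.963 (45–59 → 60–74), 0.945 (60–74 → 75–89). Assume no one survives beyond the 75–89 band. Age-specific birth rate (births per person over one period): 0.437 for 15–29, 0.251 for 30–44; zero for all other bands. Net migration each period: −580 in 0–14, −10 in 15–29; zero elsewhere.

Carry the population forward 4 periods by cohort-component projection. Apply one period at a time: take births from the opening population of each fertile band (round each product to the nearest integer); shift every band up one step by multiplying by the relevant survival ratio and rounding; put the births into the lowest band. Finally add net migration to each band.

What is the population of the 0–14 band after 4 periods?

950

Let band 1 be 0–14 through band 6 = 75–89.
After projecting period 1:
Births: 5300 × 0.437 = 2316  |  5800 × 0.251 = 1456 → total 3772
Band 2: 2700 × 0.974 = 2630
Band 3: 5300 × 0.963 = 5104
Band 4: 5800 × 0.961 = 5574
Band 5: 10800 × 0.963 = 10400
Band 6: 5800 × 0.945 = 5481
Net migration: Band 1 − 580 → 3192; Band 2 − 10 → 2620
→ [3192, 2620, 5104, 5574, 10400, 5481]
After projecting period 2:
Births: 2620 × 0.437 = 1145  |  5104 × 0.251 = 1281 → total 2426
Band 2: 3192 × 0.974 = 3109
Band 3: 2620 × 0.963 = 2523
Band 4: 5104 × 0.961 = 4905
Band 5: 5574 × 0.963 = 5368
Band 6: 10400 × 0.945 = 9828
Net migration: Band 1 − 580 → 1846; Band 2 − 10 → 3099
→ [1846, 3099, 2523, 4905, 5368, 9828]
After projecting period 3:
Births: 3099 × 0.437 = 1354  |  2523 × 0.251 = 633 → total 1987
Band 2: 1846 × 0.974 = 1798
Band 3: 3099 × 0.963 = 2984
Band 4: 2523 × 0.961 = 2425
Band 5: 4905 × 0.963 = 4724
Band 6: 5368 × 0.945 = 5073
Net migration: Band 1 − 580 → 1407; Band 2 − 10 → 1788
→ [1407, 1788, 2984, 2425, 4724, 5073]
After projecting period 4:
Births: 1788 × 0.437 = 781  |  2984 × 0.251 = 749 → total 1530
Band 2: 1407 × 0.974 = 1370
Band 3: 1788 × 0.963 = 1722
Band 4: 2984 × 0.961 = 2868
Band 5: 2425 × 0.963 = 2335
Band 6: 4724 × 0.945 = 4464
Net migration: Band 1 − 580 → 950; Band 2 − 10 → 1360
→ [950, 1360, 1722, 2868, 2335, 4464]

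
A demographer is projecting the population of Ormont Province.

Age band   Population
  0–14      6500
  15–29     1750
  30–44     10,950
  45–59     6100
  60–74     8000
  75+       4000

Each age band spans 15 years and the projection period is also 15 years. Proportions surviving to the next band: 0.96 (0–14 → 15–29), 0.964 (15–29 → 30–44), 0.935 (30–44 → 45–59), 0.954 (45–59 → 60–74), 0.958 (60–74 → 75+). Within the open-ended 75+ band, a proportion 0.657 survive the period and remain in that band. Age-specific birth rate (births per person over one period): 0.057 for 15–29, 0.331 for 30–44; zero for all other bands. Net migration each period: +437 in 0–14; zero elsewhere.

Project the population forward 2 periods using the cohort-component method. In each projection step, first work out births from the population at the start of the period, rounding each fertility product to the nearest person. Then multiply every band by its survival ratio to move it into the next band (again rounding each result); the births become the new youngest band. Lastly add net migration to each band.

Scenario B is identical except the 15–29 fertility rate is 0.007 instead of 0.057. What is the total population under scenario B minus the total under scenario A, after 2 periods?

-397

Period 1.
Births: 1750 × 0.057 = 100  |  10950 × 0.331 = 3624 — total 3724
15–29: 6500 × 0.96 = 6240
30–44: 1750 × 0.964 = 1687
45–59: 10950 × 0.935 = 10238
60–74: 6100 × 0.954 = 5819
75+: 8000 × 0.958 + 4000 × 0.657 = 7664 + 2628 = 10292
Net migration: 0–14 + 437 → 4161
Population now: 0–14=4161, 15–29=6240, 30–44=1687, 45–59=10238, 60–74=5819, 75+=10292
Period 2.
Births: 6240 × 0.057 = 356  |  1687 × 0.331 = 558 — total 914
15–29: 4161 × 0.96 = 3995
30–44: 6240 × 0.964 = 6015
45–59: 1687 × 0.935 = 1577
60–74: 10238 × 0.954 = 9767
75+: 5819 × 0.958 + 10292 × 0.657 = 5575 + 6762 = 12337
Net migration: 0–14 + 437 → 1351
Population now: 0–14=1351, 15–29=3995, 30–44=6015, 45–59=1577, 60–74=9767, 75+=12337
Scenario A total after 2 periods: 35042
Scenario B projection —
Period 1.
Births: 1750 × 0.007 = 12  |  10950 × 0.331 = 3624 — total 3636
15–29: 6500 × 0.96 = 6240
30–44: 1750 × 0.964 = 1687
45–59: 10950 × 0.935 = 10238
60–74: 6100 × 0.954 = 5819
75+: 8000 × 0.958 + 4000 × 0.657 = 7664 + 2628 = 10292
Net migration: 0–14 + 437 → 4073
Population now: 0–14=4073, 15–29=6240, 30–44=1687, 45–59=10238, 60–74=5819, 75+=10292
Period 2.
Births: 6240 × 0.007 = 44  |  1687 × 0.331 = 558 — total 602
15–29: 4073 × 0.96 = 3910
30–44: 6240 × 0.964 = 6015
45–59: 1687 × 0.935 = 1577
60–74: 10238 × 0.954 = 9767
75+: 5819 × 0.958 + 10292 × 0.657 = 5575 + 6762 = 12337
Net migration: 0–14 + 437 → 1039
Population now: 0–14=1039, 15–29=3910, 30–44=6015, 45–59=1577, 60–74=9767, 75+=12337
Scenario B total after 2 periods: 34645
Difference B − A = 34645 − 35042 = -397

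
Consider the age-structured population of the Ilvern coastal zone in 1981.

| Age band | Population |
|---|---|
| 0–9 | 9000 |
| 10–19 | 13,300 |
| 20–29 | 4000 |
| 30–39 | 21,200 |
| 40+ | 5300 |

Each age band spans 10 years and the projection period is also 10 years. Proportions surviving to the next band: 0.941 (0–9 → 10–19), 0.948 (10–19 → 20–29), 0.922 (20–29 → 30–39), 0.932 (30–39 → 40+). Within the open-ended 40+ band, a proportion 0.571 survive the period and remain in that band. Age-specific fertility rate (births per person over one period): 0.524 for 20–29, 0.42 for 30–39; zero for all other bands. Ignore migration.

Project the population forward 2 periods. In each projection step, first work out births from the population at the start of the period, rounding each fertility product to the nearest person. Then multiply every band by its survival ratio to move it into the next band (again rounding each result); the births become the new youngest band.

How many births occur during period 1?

11000

— Period 1 —
Births: 4000 * 0.524 = 2096  |  21200 * 0.42 = 8904 ⇒ total 11000
10–19: 9000 * 0.941 = 8469
20–29: 13300 * 0.948 = 12608
30–39: 4000 * 0.922 = 3688
40+: 21200 * 0.932 + 5300 * 0.571 = 19758 + 3026 = 22784
Population now: 0–9=11000, 10–19=8469, 20–29=12608, 30–39=3688, 40+=22784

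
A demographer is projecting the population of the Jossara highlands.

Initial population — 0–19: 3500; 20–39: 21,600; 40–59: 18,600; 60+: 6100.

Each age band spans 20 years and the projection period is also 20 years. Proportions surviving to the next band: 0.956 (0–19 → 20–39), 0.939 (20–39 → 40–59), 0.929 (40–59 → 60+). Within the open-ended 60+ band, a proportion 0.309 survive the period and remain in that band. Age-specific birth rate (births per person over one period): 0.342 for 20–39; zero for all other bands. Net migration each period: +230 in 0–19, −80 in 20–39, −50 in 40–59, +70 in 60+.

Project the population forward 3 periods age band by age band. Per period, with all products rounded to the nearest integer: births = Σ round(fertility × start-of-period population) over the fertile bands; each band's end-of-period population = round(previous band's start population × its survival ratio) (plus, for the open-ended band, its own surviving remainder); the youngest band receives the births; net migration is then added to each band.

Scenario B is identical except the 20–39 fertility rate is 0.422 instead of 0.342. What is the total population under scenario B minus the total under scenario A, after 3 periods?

Period 1.
Births: 21600 * 0.342 = 7387
20–39: 3500 * 0.956 = 3346
40–59: 21600 * 0.939 = 20282
60+: 18600 * 0.929 + 6100 * 0.309 = 17279 + 1885 = 19164
Net migration: 0–19 + 230 → 7617; 20–39 − 80 → 3266; 40–59 − 50 → 20232; 60+ + 70 → 19234
End of period: [7617, 3266, 20232, 19234]
Period 2.
Births: 3266 * 0.342 = 1117
20–39: 7617 * 0.956 = 7282
40–59: 3266 * 0.939 = 3067
60+: 20232 * 0.929 + 19234 * 0.309 = 18796 + 5943 = 24739
Net migration: 0–19 + 230 → 1347; 20–39 − 80 → 7202; 40–59 − 50 → 3017; 60+ + 70 → 24809
End of period: [1347, 7202, 3017, 24809]
Period 3.
Births: 7202 * 0.342 = 2463
20–39: 1347 * 0.956 = 1288
40–59: 7202 * 0.939 = 6763
60+: 3017 * 0.929 + 24809 * 0.309 = 2803 + 7666 = 10469
Net migration: 0–19 + 230 → 2693; 20–39 − 80 → 1208; 40–59 − 50 → 6713; 60+ + 70 → 10539
End of period: [2693, 1208, 6713, 10539]
Scenario A total after 3 periods: 21153
Scenario B projection —
Period 1.
Births: 21600 * 0.422 = 9115
20–39: 3500 * 0.956 = 3346
40–59: 21600 * 0.939 = 20282
60+: 18600 * 0.929 + 6100 * 0.309 = 17279 + 1885 = 19164
Net migration: 0–19 + 230 → 9345; 20–39 − 80 → 3266; 40–59 − 50 → 20232; 60+ + 70 → 19234
End of period: [9345, 3266, 20232, 19234]
Period 2.
Births: 3266 * 0.422 = 1378
20–39: 9345 * 0.956 = 8934
40–59: 3266 * 0.939 = 3067
60+: 20232 * 0.929 + 19234 * 0.309 = 18796 + 5943 = 24739
Net migration: 0–19 + 230 → 1608; 20–39 − 80 → 8854; 40–59 − 50 → 3017; 60+ + 70 → 24809
End of period: [1608, 8854, 3017, 24809]
Period 3.
Births: 8854 * 0.422 = 3736
20–39: 1608 * 0.956 = 1537
40–59: 8854 * 0.939 = 8314
60+: 3017 * 0.929 + 24809 * 0.309 = 2803 + 7666 = 10469
Net migration: 0–19 + 230 → 3966; 20–39 − 80 → 1457; 40–59 − 50 → 8264; 60+ + 70 → 10539
End of period: [3966, 1457, 8264, 10539]
Scenario B total after 3 periods: 24226
Difference B − A = 24226 − 21153 = 3073

3073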